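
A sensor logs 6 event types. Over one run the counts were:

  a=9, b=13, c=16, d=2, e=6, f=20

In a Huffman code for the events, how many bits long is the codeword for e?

Huffman merges, smallest pair first:
combine d(2), e(6) → 8
combine 8, a(9) → 17
combine b(13), c(16) → 29
combine 17, f(20) → 37
combine 29, 37 → 66
The subtree containing e is merged 4 times, so code length = 4.

4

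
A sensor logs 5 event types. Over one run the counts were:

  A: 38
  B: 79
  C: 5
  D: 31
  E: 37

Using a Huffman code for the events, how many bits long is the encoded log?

Merge the two smallest weights repeatedly:
merge C(5) and D(31): 36
merge 36 and E(37): 73
merge A(38) and 73: 111
merge B(79) and 111: 190
Total encoded bits = sum of merged weights = 36 + 73 + 111 + 190 = 410.

410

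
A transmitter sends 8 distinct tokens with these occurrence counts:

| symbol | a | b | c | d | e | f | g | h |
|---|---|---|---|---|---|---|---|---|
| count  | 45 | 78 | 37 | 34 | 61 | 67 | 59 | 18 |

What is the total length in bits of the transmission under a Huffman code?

Merge the two smallest weights repeatedly:
h(18) + d(34) → 52
c(37) + a(45) → 82
52 + g(59) → 111
e(61) + f(67) → 128
b(78) + 82 → 160
111 + 128 → 239
160 + 239 → 399
The encoded length is the sum of every internal node's weight: 52 + 82 + 111 + 128 + 160 + 239 + 399 = 1171 bits.

1171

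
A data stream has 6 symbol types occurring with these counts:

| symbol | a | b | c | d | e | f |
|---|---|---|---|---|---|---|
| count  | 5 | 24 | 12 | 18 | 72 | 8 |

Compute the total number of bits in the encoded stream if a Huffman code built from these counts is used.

Merge the two smallest weights repeatedly:
a(5) + f(8) → 13
c(12) + 13 → 25
d(18) + b(24) → 42
25 + 42 → 67
67 + e(72) → 139
Each symbol's bit-cost is frequency × depth; summing gives 286 bits (equivalently 13 + 25 + 42 + 67 + 139).

286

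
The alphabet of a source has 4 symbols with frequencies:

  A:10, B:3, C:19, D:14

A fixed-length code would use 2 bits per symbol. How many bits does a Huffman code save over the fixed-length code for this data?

6

Fixed-length: 2 bits × 46 symbols = 92 bits.
Huffman merges:
merge B(3) and A(10): 13
merge 13 and D(14): 27
merge C(19) and 27: 46
Huffman total = 13 + 27 + 46 = 86 bits.
Saving = 92 − 86 = 6 bits.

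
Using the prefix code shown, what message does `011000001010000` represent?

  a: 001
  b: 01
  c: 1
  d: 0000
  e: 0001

Read left to right; each codeword is recognised as soon as it completes (prefix code):
  01→b | 1→c | 0000→d | 01→b | 01→b | 0000→d
Decoded message: bcdbbd

bcdbbd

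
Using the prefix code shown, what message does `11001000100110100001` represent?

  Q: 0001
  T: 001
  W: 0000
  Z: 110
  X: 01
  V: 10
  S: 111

ZXQTVVQ

Read left to right; each codeword is recognised as soon as it completes (prefix code):
  110→Z | 01→X | 0001→Q | 001→T | 10→V | 10→V | 0001→Q
Decoded message: ZXQTVVQ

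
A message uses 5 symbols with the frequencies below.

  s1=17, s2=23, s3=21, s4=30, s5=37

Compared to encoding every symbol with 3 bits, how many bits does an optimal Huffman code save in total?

Fixed-length: 3 bits × 128 symbols = 384 bits.
Huffman merges:
merge s1(17) and s3(21): 38
merge s2(23) and s4(30): 53
merge s5(37) and 38: 75
merge 53 and 75: 128
Huffman total = 38 + 53 + 75 + 128 = 294 bits.
Saving = 384 − 294 = 90 bits.

90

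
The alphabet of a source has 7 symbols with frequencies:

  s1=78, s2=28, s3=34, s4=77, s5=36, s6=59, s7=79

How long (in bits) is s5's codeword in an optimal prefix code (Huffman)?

Build the tree from the bottom:
merge s2(28) and s3(34): 62
merge s5(36) and s6(59): 95
merge 62 and s4(77): 139
merge s1(78) and s7(79): 157
merge 95 and 139: 234
merge 157 and 234: 391
s5 sits 3 levels below the root, so its codeword is 3 bits.

3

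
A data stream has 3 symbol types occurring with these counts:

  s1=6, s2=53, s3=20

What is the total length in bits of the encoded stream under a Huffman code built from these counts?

Greedily combine the two least-frequent nodes:
combine s1(6), s3(20) → 26
combine 26, s2(53) → 79
Total encoded bits = sum of merged weights = 26 + 79 = 105.

105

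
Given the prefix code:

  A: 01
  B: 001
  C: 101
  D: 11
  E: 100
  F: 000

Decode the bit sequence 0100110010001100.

Read left to right; each codeword is recognised as soon as it completes (prefix code):
  01→A | 001→B | 100→E | 100→E | 01→A | 100→E
Decoded message: ABEEAE

ABEEAE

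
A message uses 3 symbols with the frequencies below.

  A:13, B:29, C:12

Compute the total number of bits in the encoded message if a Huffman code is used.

Build the Huffman tree bottom-up:
C(12) + A(13) → 25
25 + B(29) → 54
The encoded length is the sum of every internal node's weight: 25 + 54 = 79 bits.

79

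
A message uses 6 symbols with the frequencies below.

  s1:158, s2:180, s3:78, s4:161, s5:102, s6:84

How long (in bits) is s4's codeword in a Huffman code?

Build the tree from the bottom:
s3(78) + s6(84) → 162
s5(102) + s1(158) → 260
s4(161) + 162 → 323
s2(180) + 260 → 440
323 + 440 → 763
The subtree containing s4 is merged 2 times, so code length = 2.

2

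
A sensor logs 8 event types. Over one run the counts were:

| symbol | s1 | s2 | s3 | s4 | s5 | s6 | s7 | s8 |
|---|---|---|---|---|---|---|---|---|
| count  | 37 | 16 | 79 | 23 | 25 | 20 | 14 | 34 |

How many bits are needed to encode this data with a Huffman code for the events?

Build the Huffman tree bottom-up:
s7(14) + s2(16) → 30
s6(20) + s4(23) → 43
s5(25) + 30 → 55
s8(34) + s1(37) → 71
43 + 55 → 98
71 + s3(79) → 150
98 + 150 → 248
The encoded length is the sum of every internal node's weight: 30 + 43 + 55 + 71 + 98 + 150 + 248 = 695 bits.

695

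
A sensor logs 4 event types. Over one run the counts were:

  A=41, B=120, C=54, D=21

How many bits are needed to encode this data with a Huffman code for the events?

414

Build the Huffman tree bottom-up:
D(21) + A(41) → 62
C(54) + 62 → 116
116 + B(120) → 236
The encoded length is the sum of every internal node's weight: 62 + 116 + 236 = 414 bits.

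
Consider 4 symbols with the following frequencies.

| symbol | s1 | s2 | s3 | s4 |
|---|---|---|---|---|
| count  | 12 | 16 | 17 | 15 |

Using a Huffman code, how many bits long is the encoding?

120

Build the Huffman tree bottom-up:
s1(12) + s4(15) → 27
s2(16) + s3(17) → 33
27 + 33 → 60
Each symbol's bit-cost is frequency × depth; summing gives 120 bits (equivalently 27 + 33 + 60).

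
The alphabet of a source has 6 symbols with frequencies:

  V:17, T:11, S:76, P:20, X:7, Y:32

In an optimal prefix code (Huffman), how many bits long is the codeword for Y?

3

Build the tree from the bottom:
X(7) + T(11) → 18
V(17) + 18 → 35
P(20) + Y(32) → 52
35 + 52 → 87
S(76) + 87 → 163
The subtree containing Y is merged 3 times, so code length = 3.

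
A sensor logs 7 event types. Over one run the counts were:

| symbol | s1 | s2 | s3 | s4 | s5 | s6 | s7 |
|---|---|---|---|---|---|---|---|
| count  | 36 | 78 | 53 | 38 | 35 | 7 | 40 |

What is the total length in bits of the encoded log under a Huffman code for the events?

772

Build the Huffman tree bottom-up:
s6(7) + s5(35) → 42
s1(36) + s4(38) → 74
s7(40) + 42 → 82
s3(53) + 74 → 127
s2(78) + 82 → 160
127 + 160 → 287
The encoded length is the sum of every internal node's weight: 42 + 74 + 82 + 127 + 160 + 287 = 772 bits.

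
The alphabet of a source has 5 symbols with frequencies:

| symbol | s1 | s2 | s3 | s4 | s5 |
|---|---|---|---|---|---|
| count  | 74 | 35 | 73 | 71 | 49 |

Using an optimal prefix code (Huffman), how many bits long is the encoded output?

688

Build the Huffman tree bottom-up:
merge s2(35) and s5(49): 84
merge s4(71) and s3(73): 144
merge s1(74) and 84: 158
merge 144 and 158: 302
Each symbol's bit-cost is frequency × depth; summing gives 688 bits (equivalently 84 + 144 + 158 + 302).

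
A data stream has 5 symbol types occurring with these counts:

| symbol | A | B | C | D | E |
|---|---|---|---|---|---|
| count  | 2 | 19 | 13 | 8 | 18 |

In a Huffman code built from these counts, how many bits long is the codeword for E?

2

Build the tree from the bottom:
A(2) + D(8) → 10
10 + C(13) → 23
E(18) + B(19) → 37
23 + 37 → 60
E sits 2 levels below the root, so its codeword is 2 bits.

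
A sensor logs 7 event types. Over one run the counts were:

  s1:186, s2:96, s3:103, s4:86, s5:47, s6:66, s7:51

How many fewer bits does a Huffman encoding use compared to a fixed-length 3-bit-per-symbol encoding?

Fixed-length: 3 bits × 635 symbols = 1905 bits.
Huffman merges:
s5(47) + s7(51) → 98
s6(66) + s4(86) → 152
s2(96) + 98 → 194
s3(103) + 152 → 255
s1(186) + 194 → 380
255 + 380 → 635
Huffman total = 98 + 152 + 194 + 255 + 380 + 635 = 1714 bits.
Saving = 1905 − 1714 = 191 bits.

191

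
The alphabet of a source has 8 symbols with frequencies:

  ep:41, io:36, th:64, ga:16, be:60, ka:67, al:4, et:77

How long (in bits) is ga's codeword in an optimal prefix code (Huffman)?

Huffman merges, smallest pair first:
combine al(4), ga(16) → 20
combine 20, io(36) → 56
combine ep(41), 56 → 97
combine be(60), th(64) → 124
combine ka(67), et(77) → 144
combine 97, 124 → 221
combine 144, 221 → 365
The subtree containing ga is merged 5 times, so code length = 5.

5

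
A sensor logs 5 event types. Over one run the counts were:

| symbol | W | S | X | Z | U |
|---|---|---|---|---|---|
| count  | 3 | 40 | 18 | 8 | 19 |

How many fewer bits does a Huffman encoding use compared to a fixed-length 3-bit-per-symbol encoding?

Fixed-length: 3 bits × 88 symbols = 264 bits.
Huffman merges:
merge W(3) and Z(8): 11
merge 11 and X(18): 29
merge U(19) and 29: 48
merge S(40) and 48: 88
Huffman total = 11 + 29 + 48 + 88 = 176 bits.
Saving = 264 − 176 = 88 bits.

88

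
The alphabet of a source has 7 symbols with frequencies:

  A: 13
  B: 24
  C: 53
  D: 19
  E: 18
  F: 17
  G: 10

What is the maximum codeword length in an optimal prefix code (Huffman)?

4

Merge the two lowest-weight nodes at each step:
combine G(10), A(13) → 23
combine F(17), E(18) → 35
combine D(19), 23 → 42
combine B(24), 35 → 59
combine 42, C(53) → 95
combine 59, 95 → 154
The first pair merged (G, A) ends up deepest, at depth 4.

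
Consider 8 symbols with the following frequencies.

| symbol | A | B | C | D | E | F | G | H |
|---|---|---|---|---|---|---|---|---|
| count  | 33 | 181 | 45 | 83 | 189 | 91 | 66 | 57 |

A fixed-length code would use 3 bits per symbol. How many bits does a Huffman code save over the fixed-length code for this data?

Fixed-length: 3 bits × 745 symbols = 2235 bits.
Huffman merges:
A(33) + C(45) → 78
H(57) + G(66) → 123
78 + D(83) → 161
F(91) + 123 → 214
161 + B(181) → 342
E(189) + 214 → 403
342 + 403 → 745
Huffman total = 78 + 123 + 161 + 214 + 342 + 403 + 745 = 2066 bits.
Saving = 2235 − 2066 = 169 bits.

169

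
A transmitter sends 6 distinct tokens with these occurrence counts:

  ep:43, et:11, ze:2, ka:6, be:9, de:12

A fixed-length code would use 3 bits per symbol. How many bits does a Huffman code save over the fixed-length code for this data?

78

Fixed-length: 3 bits × 83 symbols = 249 bits.
Huffman merges:
merge ze(2) and ka(6): 8
merge 8 and be(9): 17
merge et(11) and de(12): 23
merge 17 and 23: 40
merge 40 and ep(43): 83
Huffman total = 8 + 17 + 23 + 40 + 83 = 171 bits.
Saving = 249 − 171 = 78 bits.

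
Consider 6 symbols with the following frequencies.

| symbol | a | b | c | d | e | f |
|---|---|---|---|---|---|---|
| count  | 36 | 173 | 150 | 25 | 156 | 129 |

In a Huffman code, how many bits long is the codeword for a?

Repeatedly merge the two smallest:
combine d(25), a(36) → 61
combine 61, f(129) → 190
combine c(150), e(156) → 306
combine b(173), 190 → 363
combine 306, 363 → 669
The subtree containing a is merged 4 times, so code length = 4.

4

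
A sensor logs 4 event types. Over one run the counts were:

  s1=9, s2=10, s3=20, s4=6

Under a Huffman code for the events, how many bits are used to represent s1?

Repeatedly merge the two smallest:
s4(6) + s1(9) → 15
s2(10) + 15 → 25
s3(20) + 25 → 45
s1's leaf is at depth 3, giving a 3-bit codeword.

3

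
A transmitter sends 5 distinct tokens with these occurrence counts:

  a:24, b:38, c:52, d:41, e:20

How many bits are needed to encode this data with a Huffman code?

Merge the two smallest weights repeatedly:
combine e(20), a(24) → 44
combine b(38), d(41) → 79
combine 44, c(52) → 96
combine 79, 96 → 175
The encoded length is the sum of every internal node's weight: 44 + 79 + 96 + 175 = 394 bits.

394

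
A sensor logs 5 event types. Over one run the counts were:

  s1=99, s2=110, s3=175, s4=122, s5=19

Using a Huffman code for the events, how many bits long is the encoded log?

1168

Build the Huffman tree bottom-up:
combine s5(19), s1(99) → 118
combine s2(110), 118 → 228
combine s4(122), s3(175) → 297
combine 228, 297 → 525
Each symbol's bit-cost is frequency × depth; summing gives 1168 bits (equivalently 118 + 228 + 297 + 525).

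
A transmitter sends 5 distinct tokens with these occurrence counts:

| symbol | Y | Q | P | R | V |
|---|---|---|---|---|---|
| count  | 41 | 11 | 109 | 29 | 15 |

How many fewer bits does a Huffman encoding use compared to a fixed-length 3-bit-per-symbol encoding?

Fixed-length: 3 bits × 205 symbols = 615 bits.
Huffman merges:
combine Q(11), V(15) → 26
combine 26, R(29) → 55
combine Y(41), 55 → 96
combine 96, P(109) → 205
Huffman total = 26 + 55 + 96 + 205 = 382 bits.
Saving = 615 − 382 = 233 bits.

233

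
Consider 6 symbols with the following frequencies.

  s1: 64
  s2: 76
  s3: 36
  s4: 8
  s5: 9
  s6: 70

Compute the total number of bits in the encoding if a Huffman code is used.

596

Greedily combine the two least-frequent nodes:
s4(8) + s5(9) → 17
17 + s3(36) → 53
53 + s1(64) → 117
s6(70) + s2(76) → 146
117 + 146 → 263
The encoded length is the sum of every internal node's weight: 17 + 53 + 117 + 146 + 263 = 596 bits.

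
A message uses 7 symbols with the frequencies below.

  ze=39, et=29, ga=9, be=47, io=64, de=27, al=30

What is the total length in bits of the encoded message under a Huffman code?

Merge the two smallest weights repeatedly:
ga(9) + de(27) → 36
et(29) + al(30) → 59
36 + ze(39) → 75
be(47) + 59 → 106
io(64) + 75 → 139
106 + 139 → 245
The encoded length is the sum of every internal node's weight: 36 + 59 + 75 + 106 + 139 + 245 = 660 bits.

660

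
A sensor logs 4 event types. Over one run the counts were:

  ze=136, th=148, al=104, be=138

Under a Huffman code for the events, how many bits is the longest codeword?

2

Merge the two lowest-weight nodes at each step:
combine al(104), ze(136) → 240
combine be(138), th(148) → 286
combine 240, 286 → 526
The first pair merged (al, ze) ends up deepest, at depth 2.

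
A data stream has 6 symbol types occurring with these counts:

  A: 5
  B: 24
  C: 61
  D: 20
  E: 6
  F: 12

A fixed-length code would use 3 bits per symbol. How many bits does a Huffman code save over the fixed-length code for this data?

112

Fixed-length: 3 bits × 128 symbols = 384 bits.
Huffman merges:
A(5) + E(6) → 11
11 + F(12) → 23
D(20) + 23 → 43
B(24) + 43 → 67
C(61) + 67 → 128
Huffman total = 11 + 23 + 43 + 67 + 128 = 272 bits.
Saving = 384 − 272 = 112 bits.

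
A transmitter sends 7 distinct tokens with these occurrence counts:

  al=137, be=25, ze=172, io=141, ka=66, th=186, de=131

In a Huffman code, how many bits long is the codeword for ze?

Build the tree from the bottom:
be(25) + ka(66) → 91
91 + de(131) → 222
al(137) + io(141) → 278
ze(172) + th(186) → 358
222 + 278 → 500
358 + 500 → 858
The subtree containing ze is merged 2 times, so code length = 2.

2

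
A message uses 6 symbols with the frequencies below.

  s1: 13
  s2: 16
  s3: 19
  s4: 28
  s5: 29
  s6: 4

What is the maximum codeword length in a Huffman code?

4

Merge the two lowest-weight nodes at each step:
merge s6(4) and s1(13): 17
merge s2(16) and 17: 33
merge s3(19) and s4(28): 47
merge s5(29) and 33: 62
merge 47 and 62: 109
Maximum depth reached is 4.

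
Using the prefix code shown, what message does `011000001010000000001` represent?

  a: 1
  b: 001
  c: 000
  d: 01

dacbdccca

Read left to right; each codeword is recognised as soon as it completes (prefix code):
  01→d | 1→a | 000→c | 001→b | 01→d | 000→c | 000→c | 000→c | 1→a
Decoded message: dacbdccca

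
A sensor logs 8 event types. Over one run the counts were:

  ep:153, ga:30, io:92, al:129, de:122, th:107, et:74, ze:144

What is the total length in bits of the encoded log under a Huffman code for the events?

Build the Huffman tree bottom-up:
combine ga(30), et(74) → 104
combine io(92), 104 → 196
combine th(107), de(122) → 229
combine al(129), ze(144) → 273
combine ep(153), 196 → 349
combine 229, 273 → 502
combine 349, 502 → 851
The encoded length is the sum of every internal node's weight: 104 + 196 + 229 + 273 + 349 + 502 + 851 = 2504 bits.

2504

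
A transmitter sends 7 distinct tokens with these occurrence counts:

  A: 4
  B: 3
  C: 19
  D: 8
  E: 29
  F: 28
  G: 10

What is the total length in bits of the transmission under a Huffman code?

Merge the two smallest weights repeatedly:
B(3) + A(4) → 7
7 + D(8) → 15
G(10) + 15 → 25
C(19) + 25 → 44
F(28) + E(29) → 57
44 + 57 → 101
Each symbol's bit-cost is frequency × depth; summing gives 249 bits (equivalently 7 + 15 + 25 + 44 + 57 + 101).

249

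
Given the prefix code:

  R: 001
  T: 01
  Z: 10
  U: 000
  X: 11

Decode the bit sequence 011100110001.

Read left to right; each codeword is recognised as soon as it completes (prefix code):
  01→T | 11→X | 001→R | 10→Z | 001→R
Decoded message: TXRZR

TXRZR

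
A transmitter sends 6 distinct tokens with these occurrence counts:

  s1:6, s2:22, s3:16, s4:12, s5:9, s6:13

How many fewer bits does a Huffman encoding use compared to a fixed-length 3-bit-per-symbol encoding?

Fixed-length: 3 bits × 78 symbols = 234 bits.
Huffman merges:
combine s1(6), s5(9) → 15
combine s4(12), s6(13) → 25
combine 15, s3(16) → 31
combine s2(22), 25 → 47
combine 31, 47 → 78
Huffman total = 15 + 25 + 31 + 47 + 78 = 196 bits.
Saving = 234 − 196 = 38 bits.

38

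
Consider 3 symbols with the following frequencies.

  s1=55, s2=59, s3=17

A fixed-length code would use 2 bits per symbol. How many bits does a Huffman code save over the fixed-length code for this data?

Fixed-length: 2 bits × 131 symbols = 262 bits.
Huffman merges:
merge s3(17) and s1(55): 72
merge s2(59) and 72: 131
Huffman total = 72 + 131 = 203 bits.
Saving = 262 − 203 = 59 bits.

59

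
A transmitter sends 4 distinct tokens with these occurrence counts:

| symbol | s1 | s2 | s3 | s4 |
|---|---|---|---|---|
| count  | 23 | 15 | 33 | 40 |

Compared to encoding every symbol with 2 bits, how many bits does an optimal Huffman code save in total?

2

Fixed-length: 2 bits × 111 symbols = 222 bits.
Huffman merges:
combine s2(15), s1(23) → 38
combine s3(33), 38 → 71
combine s4(40), 71 → 111
Huffman total = 38 + 71 + 111 = 220 bits.
Saving = 222 − 220 = 2 bits.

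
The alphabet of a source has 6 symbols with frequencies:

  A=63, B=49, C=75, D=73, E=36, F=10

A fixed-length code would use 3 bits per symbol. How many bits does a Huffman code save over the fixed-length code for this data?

165

Fixed-length: 3 bits × 306 symbols = 918 bits.
Huffman merges:
F(10) + E(36) → 46
46 + B(49) → 95
A(63) + D(73) → 136
C(75) + 95 → 170
136 + 170 → 306
Huffman total = 46 + 95 + 136 + 170 + 306 = 753 bits.
Saving = 918 − 753 = 165 bits.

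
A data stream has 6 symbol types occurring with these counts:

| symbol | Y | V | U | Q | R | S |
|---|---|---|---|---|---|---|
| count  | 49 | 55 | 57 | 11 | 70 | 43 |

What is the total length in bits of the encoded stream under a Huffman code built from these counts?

Greedily combine the two least-frequent nodes:
combine Q(11), S(43) → 54
combine Y(49), 54 → 103
combine V(55), U(57) → 112
combine R(70), 103 → 173
combine 112, 173 → 285
Total encoded bits = sum of merged weights = 54 + 103 + 112 + 173 + 285 = 727.

727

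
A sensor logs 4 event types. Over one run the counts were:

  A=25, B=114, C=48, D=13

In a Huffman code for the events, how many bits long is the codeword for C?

2

Build the tree from the bottom:
merge D(13) and A(25): 38
merge 38 and C(48): 86
merge 86 and B(114): 200
C's leaf is at depth 2, giving a 2-bit codeword.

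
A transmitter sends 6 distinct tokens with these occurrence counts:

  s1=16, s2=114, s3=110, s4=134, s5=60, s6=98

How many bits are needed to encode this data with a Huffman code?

1314

Greedily combine the two least-frequent nodes:
s1(16) + s5(60) → 76
76 + s6(98) → 174
s3(110) + s2(114) → 224
s4(134) + 174 → 308
224 + 308 → 532
Total encoded bits = sum of merged weights = 76 + 174 + 224 + 308 + 532 = 1314.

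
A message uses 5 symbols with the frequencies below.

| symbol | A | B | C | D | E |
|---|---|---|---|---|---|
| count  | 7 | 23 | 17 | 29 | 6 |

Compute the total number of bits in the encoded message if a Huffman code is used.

177

Build the Huffman tree bottom-up:
E(6) + A(7) → 13
13 + C(17) → 30
B(23) + D(29) → 52
30 + 52 → 82
Each symbol's bit-cost is frequency × depth; summing gives 177 bits (equivalently 13 + 30 + 52 + 82).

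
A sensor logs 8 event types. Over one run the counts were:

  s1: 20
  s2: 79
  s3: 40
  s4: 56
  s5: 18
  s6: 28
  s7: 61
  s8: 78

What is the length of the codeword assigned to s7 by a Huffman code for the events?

Huffman merges, smallest pair first:
combine s5(18), s1(20) → 38
combine s6(28), 38 → 66
combine s3(40), s4(56) → 96
combine s7(61), 66 → 127
combine s8(78), s2(79) → 157
combine 96, 127 → 223
combine 157, 223 → 380
s7 sits 3 levels below the root, so its codeword is 3 bits.

3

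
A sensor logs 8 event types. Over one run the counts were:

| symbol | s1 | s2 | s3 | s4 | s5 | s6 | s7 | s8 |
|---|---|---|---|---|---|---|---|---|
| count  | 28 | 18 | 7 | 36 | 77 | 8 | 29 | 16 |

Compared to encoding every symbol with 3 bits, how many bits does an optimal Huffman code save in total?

67

Fixed-length: 3 bits × 219 symbols = 657 bits.
Huffman merges:
merge s3(7) and s6(8): 15
merge 15 and s8(16): 31
merge s2(18) and s1(28): 46
merge s7(29) and 31: 60
merge s4(36) and 46: 82
merge 60 and s5(77): 137
merge 82 and 137: 219
Huffman total = 15 + 31 + 46 + 60 + 82 + 137 + 219 = 590 bits.
Saving = 657 − 590 = 67 bits.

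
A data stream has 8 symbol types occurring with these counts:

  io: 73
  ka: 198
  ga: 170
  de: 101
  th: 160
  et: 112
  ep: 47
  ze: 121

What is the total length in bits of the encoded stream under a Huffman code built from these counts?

Build the Huffman tree bottom-up:
merge ep(47) and io(73): 120
merge de(101) and et(112): 213
merge 120 and ze(121): 241
merge th(160) and ga(170): 330
merge ka(198) and 213: 411
merge 241 and 330: 571
merge 411 and 571: 982
The encoded length is the sum of every internal node's weight: 120 + 213 + 241 + 330 + 411 + 571 + 982 = 2868 bits.

2868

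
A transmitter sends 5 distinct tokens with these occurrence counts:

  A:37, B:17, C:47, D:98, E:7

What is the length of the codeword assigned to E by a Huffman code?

4

Repeatedly merge the two smallest:
merge E(7) and B(17): 24
merge 24 and A(37): 61
merge C(47) and 61: 108
merge D(98) and 108: 206
E sits 4 levels below the root, so its codeword is 4 bits.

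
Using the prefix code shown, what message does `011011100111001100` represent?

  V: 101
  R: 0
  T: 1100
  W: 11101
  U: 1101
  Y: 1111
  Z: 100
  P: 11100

Read left to right; each codeword is recognised as soon as it completes (prefix code):
  0→R | 1101→U | 1100→T | 11100→P | 1100→T
Decoded message: RUTPT

RUTPT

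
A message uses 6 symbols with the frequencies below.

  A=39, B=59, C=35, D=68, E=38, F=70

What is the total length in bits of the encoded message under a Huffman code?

Build the Huffman tree bottom-up:
C(35) + E(38) → 73
A(39) + B(59) → 98
D(68) + F(70) → 138
73 + 98 → 171
138 + 171 → 309
Each symbol's bit-cost is frequency × depth; summing gives 789 bits (equivalently 73 + 98 + 138 + 171 + 309).

789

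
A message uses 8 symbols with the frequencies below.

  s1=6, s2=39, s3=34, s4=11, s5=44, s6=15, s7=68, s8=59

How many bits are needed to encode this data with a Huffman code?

Build the Huffman tree bottom-up:
s1(6) + s4(11) → 17
s6(15) + 17 → 32
32 + s3(34) → 66
s2(39) + s5(44) → 83
s8(59) + 66 → 125
s7(68) + 83 → 151
125 + 151 → 276
The encoded length is the sum of every internal node's weight: 17 + 32 + 66 + 83 + 125 + 151 + 276 = 750 bits.

750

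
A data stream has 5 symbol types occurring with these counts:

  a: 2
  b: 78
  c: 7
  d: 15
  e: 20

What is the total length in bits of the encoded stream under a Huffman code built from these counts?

Build the Huffman tree bottom-up:
combine a(2), c(7) → 9
combine 9, d(15) → 24
combine e(20), 24 → 44
combine 44, b(78) → 122
Each symbol's bit-cost is frequency × depth; summing gives 199 bits (equivalently 9 + 24 + 44 + 122).

199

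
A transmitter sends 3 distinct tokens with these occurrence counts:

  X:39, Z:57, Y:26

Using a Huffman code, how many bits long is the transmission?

Greedily combine the two least-frequent nodes:
merge Y(26) and X(39): 65
merge Z(57) and 65: 122
The encoded length is the sum of every internal node's weight: 65 + 122 = 187 bits.

187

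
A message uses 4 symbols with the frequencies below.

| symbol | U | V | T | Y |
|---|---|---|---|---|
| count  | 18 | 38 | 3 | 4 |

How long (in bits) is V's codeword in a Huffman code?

1

Build the tree from the bottom:
combine T(3), Y(4) → 7
combine 7, U(18) → 25
combine 25, V(38) → 63
V is a child of the root — depth 1, so its codeword is a single bit.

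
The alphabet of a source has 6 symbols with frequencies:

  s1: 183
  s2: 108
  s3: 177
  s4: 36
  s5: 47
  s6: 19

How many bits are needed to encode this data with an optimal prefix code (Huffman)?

Merge the two smallest weights repeatedly:
merge s6(19) and s4(36): 55
merge s5(47) and 55: 102
merge 102 and s2(108): 210
merge s3(177) and s1(183): 360
merge 210 and 360: 570
Each symbol's bit-cost is frequency × depth; summing gives 1297 bits (equivalently 55 + 102 + 210 + 360 + 570).

1297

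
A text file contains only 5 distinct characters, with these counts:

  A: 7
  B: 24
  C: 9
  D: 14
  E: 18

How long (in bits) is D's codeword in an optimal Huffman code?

2

Build the tree from the bottom:
merge A(7) and C(9): 16
merge D(14) and 16: 30
merge E(18) and B(24): 42
merge 30 and 42: 72
D sits 2 levels below the root, so its codeword is 2 bits.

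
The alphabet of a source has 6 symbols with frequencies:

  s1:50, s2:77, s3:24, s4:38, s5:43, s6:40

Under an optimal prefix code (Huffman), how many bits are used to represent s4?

3

Repeatedly merge the two smallest:
combine s3(24), s4(38) → 62
combine s6(40), s5(43) → 83
combine s1(50), 62 → 112
combine s2(77), 83 → 160
combine 112, 160 → 272
The subtree containing s4 is merged 3 times, so code length = 3.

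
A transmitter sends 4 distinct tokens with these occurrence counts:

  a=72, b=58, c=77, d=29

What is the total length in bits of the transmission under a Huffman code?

Greedily combine the two least-frequent nodes:
combine d(29), b(58) → 87
combine a(72), c(77) → 149
combine 87, 149 → 236
Total encoded bits = sum of merged weights = 87 + 149 + 236 = 472.

472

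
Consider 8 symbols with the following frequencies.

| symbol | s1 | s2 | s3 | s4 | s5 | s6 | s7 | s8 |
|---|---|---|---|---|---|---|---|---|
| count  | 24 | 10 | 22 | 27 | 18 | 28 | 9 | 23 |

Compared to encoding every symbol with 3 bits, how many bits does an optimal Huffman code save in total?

Fixed-length: 3 bits × 161 symbols = 483 bits.
Huffman merges:
combine s7(9), s2(10) → 19
combine s5(18), 19 → 37
combine s3(22), s8(23) → 45
combine s1(24), s4(27) → 51
combine s6(28), 37 → 65
combine 45, 51 → 96
combine 65, 96 → 161
Huffman total = 19 + 37 + 45 + 51 + 65 + 96 + 161 = 474 bits.
Saving = 483 − 474 = 9 bits.

9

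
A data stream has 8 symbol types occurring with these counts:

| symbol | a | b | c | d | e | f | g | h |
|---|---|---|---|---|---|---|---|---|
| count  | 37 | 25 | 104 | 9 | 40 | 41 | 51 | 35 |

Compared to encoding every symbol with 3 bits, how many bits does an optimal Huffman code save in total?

70

Fixed-length: 3 bits × 342 symbols = 1026 bits.
Huffman merges:
d(9) + b(25) → 34
34 + h(35) → 69
a(37) + e(40) → 77
f(41) + g(51) → 92
69 + 77 → 146
92 + c(104) → 196
146 + 196 → 342
Huffman total = 34 + 69 + 77 + 92 + 146 + 196 + 342 = 956 bits.
Saving = 1026 − 956 = 70 bits.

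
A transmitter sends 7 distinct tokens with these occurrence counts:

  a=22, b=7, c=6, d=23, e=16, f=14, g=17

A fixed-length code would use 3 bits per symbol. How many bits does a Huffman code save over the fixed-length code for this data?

Fixed-length: 3 bits × 105 symbols = 315 bits.
Huffman merges:
merge c(6) and b(7): 13
merge 13 and f(14): 27
merge e(16) and g(17): 33
merge a(22) and d(23): 45
merge 27 and 33: 60
merge 45 and 60: 105
Huffman total = 13 + 27 + 33 + 45 + 60 + 105 = 283 bits.
Saving = 315 − 283 = 32 bits.

32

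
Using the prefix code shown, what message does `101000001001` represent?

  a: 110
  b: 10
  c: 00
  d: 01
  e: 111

Read left to right; each codeword is recognised as soon as it completes (prefix code):
  10→b | 10→b | 00→c | 00→c | 10→b | 01→d
Decoded message: bbccbd

bbccbd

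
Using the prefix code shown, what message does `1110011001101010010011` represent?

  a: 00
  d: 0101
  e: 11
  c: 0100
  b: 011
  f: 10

Read left to right; each codeword is recognised as soon as it completes (prefix code):
  11→e | 10→f | 011→b | 00→a | 11→e | 0101→d | 00→a | 10→f | 011→b
Decoded message: efbaedafb

efbaedafb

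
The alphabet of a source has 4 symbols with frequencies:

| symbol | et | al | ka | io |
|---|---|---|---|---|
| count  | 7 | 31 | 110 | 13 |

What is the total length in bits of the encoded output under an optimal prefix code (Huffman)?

Merge the two smallest weights repeatedly:
et(7) + io(13) → 20
20 + al(31) → 51
51 + ka(110) → 161
Total encoded bits = sum of merged weights = 20 + 51 + 161 = 232.

232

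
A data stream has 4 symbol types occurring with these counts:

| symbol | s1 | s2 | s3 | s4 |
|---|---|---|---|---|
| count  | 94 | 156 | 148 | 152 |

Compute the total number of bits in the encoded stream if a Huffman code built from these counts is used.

Merge the two smallest weights repeatedly:
s1(94) + s3(148) → 242
s4(152) + s2(156) → 308
242 + 308 → 550
The encoded length is the sum of every internal node's weight: 242 + 308 + 550 = 1100 bits.

1100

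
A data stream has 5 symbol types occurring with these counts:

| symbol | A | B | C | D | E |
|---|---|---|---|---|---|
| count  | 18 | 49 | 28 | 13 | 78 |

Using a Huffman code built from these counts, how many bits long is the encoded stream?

Build the Huffman tree bottom-up:
combine D(13), A(18) → 31
combine C(28), 31 → 59
combine B(49), 59 → 108
combine E(78), 108 → 186
Total encoded bits = sum of merged weights = 31 + 59 + 108 + 186 = 384.

384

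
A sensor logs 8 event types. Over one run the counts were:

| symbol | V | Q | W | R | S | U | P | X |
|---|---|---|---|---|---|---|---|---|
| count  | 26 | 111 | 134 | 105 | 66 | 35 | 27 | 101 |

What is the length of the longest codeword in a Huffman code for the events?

Merge the two lowest-weight nodes at each step:
combine V(26), P(27) → 53
combine U(35), 53 → 88
combine S(66), 88 → 154
combine X(101), R(105) → 206
combine Q(111), W(134) → 245
combine 154, 206 → 360
combine 245, 360 → 605
The rarest symbols sit at the bottom; the longest codeword is 5 bits.

5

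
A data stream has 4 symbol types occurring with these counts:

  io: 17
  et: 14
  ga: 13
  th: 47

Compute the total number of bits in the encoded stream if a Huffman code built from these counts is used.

Greedily combine the two least-frequent nodes:
combine ga(13), et(14) → 27
combine io(17), 27 → 44
combine 44, th(47) → 91
The encoded length is the sum of every internal node's weight: 27 + 44 + 91 = 162 bits.

162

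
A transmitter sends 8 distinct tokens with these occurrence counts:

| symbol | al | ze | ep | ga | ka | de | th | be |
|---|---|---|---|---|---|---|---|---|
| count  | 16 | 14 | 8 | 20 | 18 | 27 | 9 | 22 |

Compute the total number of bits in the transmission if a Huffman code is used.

392

Build the Huffman tree bottom-up:
combine ep(8), th(9) → 17
combine ze(14), al(16) → 30
combine 17, ka(18) → 35
combine ga(20), be(22) → 42
combine de(27), 30 → 57
combine 35, 42 → 77
combine 57, 77 → 134
Total encoded bits = sum of merged weights = 17 + 30 + 35 + 42 + 57 + 77 + 134 = 392.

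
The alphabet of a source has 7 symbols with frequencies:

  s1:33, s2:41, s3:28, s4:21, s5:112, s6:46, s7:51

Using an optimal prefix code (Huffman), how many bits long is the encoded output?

Greedily combine the two least-frequent nodes:
merge s4(21) and s3(28): 49
merge s1(33) and s2(41): 74
merge s6(46) and 49: 95
merge s7(51) and 74: 125
merge 95 and s5(112): 207
merge 125 and 207: 332
The encoded length is the sum of every internal node's weight: 49 + 74 + 95 + 125 + 207 + 332 = 882 bits.

882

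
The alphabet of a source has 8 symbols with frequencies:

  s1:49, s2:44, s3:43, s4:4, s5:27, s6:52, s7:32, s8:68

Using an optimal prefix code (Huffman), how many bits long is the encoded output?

920

Greedily combine the two least-frequent nodes:
combine s4(4), s5(27) → 31
combine 31, s7(32) → 63
combine s3(43), s2(44) → 87
combine s1(49), s6(52) → 101
combine 63, s8(68) → 131
combine 87, 101 → 188
combine 131, 188 → 319
The encoded length is the sum of every internal node's weight: 31 + 63 + 87 + 101 + 131 + 188 + 319 = 920 bits.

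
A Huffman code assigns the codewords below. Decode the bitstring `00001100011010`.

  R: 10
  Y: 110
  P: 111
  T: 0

TTTTYTTYR

Read left to right; each codeword is recognised as soon as it completes (prefix code):
  0→T | 0→T | 0→T | 0→T | 110→Y | 0→T | 0→T | 110→Y | 10→R
Decoded message: TTTTYTTYR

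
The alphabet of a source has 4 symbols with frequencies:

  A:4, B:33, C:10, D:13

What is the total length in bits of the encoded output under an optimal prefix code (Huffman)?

101

Greedily combine the two least-frequent nodes:
A(4) + C(10) → 14
D(13) + 14 → 27
27 + B(33) → 60
Each symbol's bit-cost is frequency × depth; summing gives 101 bits (equivalently 14 + 27 + 60).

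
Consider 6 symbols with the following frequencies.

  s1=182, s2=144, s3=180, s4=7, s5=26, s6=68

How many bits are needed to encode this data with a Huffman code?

1348

Build the Huffman tree bottom-up:
merge s4(7) and s5(26): 33
merge 33 and s6(68): 101
merge 101 and s2(144): 245
merge s3(180) and s1(182): 362
merge 245 and 362: 607
Total encoded bits = sum of merged weights = 33 + 101 + 245 + 362 + 607 = 1348.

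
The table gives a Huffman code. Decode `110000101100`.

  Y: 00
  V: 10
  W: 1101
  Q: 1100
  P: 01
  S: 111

QYVQ

Read left to right; each codeword is recognised as soon as it completes (prefix code):
  1100→Q | 00→Y | 10→V | 1100→Q
Decoded message: QYVQ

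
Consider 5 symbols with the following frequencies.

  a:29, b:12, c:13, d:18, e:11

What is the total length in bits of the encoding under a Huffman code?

189

Build the Huffman tree bottom-up:
merge e(11) and b(12): 23
merge c(13) and d(18): 31
merge 23 and a(29): 52
merge 31 and 52: 83
Each symbol's bit-cost is frequency × depth; summing gives 189 bits (equivalently 23 + 31 + 52 + 83).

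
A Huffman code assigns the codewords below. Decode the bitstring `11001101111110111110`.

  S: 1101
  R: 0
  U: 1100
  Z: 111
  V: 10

Read left to right; each codeword is recognised as soon as it completes (prefix code):
  1100→U | 1101→S | 111→Z | 1101→S | 111→Z | 10→V
Decoded message: USZSZV

USZSZV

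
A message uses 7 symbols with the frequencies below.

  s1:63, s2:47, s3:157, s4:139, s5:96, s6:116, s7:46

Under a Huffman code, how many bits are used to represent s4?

2

Build the tree from the bottom:
combine s7(46), s2(47) → 93
combine s1(63), 93 → 156
combine s5(96), s6(116) → 212
combine s4(139), 156 → 295
combine s3(157), 212 → 369
combine 295, 369 → 664
s4's leaf is at depth 2, giving a 2-bit codeword.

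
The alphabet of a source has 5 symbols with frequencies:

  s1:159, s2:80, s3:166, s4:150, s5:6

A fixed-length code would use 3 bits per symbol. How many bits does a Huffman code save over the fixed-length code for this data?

475

Fixed-length: 3 bits × 561 symbols = 1683 bits.
Huffman merges:
merge s5(6) and s2(80): 86
merge 86 and s4(150): 236
merge s1(159) and s3(166): 325
merge 236 and 325: 561
Huffman total = 86 + 236 + 325 + 561 = 1208 bits.
Saving = 1683 − 1208 = 475 bits.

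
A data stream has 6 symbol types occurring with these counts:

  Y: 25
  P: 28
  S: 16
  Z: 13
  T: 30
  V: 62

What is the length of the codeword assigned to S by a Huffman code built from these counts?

4

Build the tree from the bottom:
merge Z(13) and S(16): 29
merge Y(25) and P(28): 53
merge 29 and T(30): 59
merge 53 and 59: 112
merge V(62) and 112: 174
S sits 4 levels below the root, so its codeword is 4 bits.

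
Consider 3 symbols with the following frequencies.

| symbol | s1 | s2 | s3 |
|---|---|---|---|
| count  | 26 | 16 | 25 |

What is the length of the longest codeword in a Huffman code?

2

Merge the two lowest-weight nodes at each step:
combine s2(16), s3(25) → 41
combine s1(26), 41 → 67
The rarest symbols sit at the bottom; the longest codeword is 2 bits.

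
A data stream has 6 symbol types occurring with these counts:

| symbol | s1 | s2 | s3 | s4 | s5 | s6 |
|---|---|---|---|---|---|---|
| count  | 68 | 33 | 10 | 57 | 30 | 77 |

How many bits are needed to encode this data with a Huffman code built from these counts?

663

Build the Huffman tree bottom-up:
s3(10) + s5(30) → 40
s2(33) + 40 → 73
s4(57) + s1(68) → 125
73 + s6(77) → 150
125 + 150 → 275
Each symbol's bit-cost is frequency × depth; summing gives 663 bits (equivalently 40 + 73 + 125 + 150 + 275).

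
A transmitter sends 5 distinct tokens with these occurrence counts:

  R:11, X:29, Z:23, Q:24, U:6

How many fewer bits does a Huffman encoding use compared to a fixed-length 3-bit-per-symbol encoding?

76

Fixed-length: 3 bits × 93 symbols = 279 bits.
Huffman merges:
U(6) + R(11) → 17
17 + Z(23) → 40
Q(24) + X(29) → 53
40 + 53 → 93
Huffman total = 17 + 40 + 53 + 93 = 203 bits.
Saving = 279 − 203 = 76 bits.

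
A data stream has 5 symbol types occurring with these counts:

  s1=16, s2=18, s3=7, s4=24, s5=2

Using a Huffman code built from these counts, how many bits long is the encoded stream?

143

Greedily combine the two least-frequent nodes:
s5(2) + s3(7) → 9
9 + s1(16) → 25
s2(18) + s4(24) → 42
25 + 42 → 67
Total encoded bits = sum of merged weights = 9 + 25 + 42 + 67 = 143.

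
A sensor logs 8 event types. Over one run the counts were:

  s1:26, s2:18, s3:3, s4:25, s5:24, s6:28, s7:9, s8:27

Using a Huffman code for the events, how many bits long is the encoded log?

464

Merge the two smallest weights repeatedly:
merge s3(3) and s7(9): 12
merge 12 and s2(18): 30
merge s5(24) and s4(25): 49
merge s1(26) and s8(27): 53
merge s6(28) and 30: 58
merge 49 and 53: 102
merge 58 and 102: 160
The encoded length is the sum of every internal node's weight: 12 + 30 + 49 + 53 + 58 + 102 + 160 = 464 bits.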